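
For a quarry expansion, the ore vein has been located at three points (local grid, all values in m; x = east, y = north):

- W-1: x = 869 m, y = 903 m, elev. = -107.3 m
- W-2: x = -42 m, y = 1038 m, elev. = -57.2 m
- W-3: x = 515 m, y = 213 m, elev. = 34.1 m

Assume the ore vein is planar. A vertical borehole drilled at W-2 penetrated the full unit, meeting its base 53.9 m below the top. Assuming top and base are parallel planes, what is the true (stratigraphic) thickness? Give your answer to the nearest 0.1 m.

Let the plane be z = a·x + b·y + c.
W-2−W-1: −911a + 135b = 50.1;  W-3−W-1: −354a − 690b = 141.4.
Solving gives a = −0.07933, b = −0.16423.
|∇z| = √(a²+b²) = 0.18238, so dip δ = arctan(0.18238) = 10.34°.
True thickness = vertical thickness × cos δ = 53.9 × cos 10.34° = 53.0 m.

53.0 m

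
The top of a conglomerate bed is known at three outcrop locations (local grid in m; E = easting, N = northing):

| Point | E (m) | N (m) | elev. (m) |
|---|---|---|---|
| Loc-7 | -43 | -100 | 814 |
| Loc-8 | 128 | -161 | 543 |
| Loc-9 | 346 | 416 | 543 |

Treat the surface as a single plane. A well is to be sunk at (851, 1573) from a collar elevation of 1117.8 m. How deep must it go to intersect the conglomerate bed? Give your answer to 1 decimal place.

669.6 m

Let the plane be z = a·E + b·N + c.
Loc-8−Loc-7: 171a − 61b = −271;  Loc-9−Loc-7: 389a + 516b = −271.
Solving gives a = −1.396570, b = 0.527647.
Then c = 814 − a·-43 − b·-100 = 806.71.
At (851, 1573): z_contact = −1188.48 + 829.99 + 806.71 = 448.22 m.
Depth below ground = 1117.8 − 448.22 = 669.6 m.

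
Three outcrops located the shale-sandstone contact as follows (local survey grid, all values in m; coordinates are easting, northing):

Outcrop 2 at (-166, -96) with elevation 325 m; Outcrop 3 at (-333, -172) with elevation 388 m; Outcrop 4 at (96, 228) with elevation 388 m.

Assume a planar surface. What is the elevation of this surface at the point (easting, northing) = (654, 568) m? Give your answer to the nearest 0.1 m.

245.5 m

Let the plane be z = a·easting + b·northing + c.
Outcrop 3−Outcrop 2: −167a − 76b = 63;  Outcrop 4−Outcrop 2: 262a + 324b = 63.
Solving gives a = −0.73693, b = 0.79036.
Then c = 325 − a·-166 − b·-96 = 278.54.
At (654, 568): z = −482.0 + 448.9 + 278.54 = 245.5 m.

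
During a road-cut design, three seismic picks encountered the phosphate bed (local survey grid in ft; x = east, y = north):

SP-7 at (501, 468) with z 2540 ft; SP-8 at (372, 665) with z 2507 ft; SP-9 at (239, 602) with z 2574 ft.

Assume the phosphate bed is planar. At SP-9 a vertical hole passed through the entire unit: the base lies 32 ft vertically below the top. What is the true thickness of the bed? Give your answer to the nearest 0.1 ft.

28.6 ft

Let the plane be z = a·x + b·y + c.
SP-8−SP-7: −129a + 197b = −33;  SP-9−SP-7: −262a + 134b = 34.
Solving gives a = −0.32393, b = −0.37963.
|∇z| = √(a²+b²) = 0.49905, so dip δ = arctan(0.49905) = 26.52°.
True thickness = vertical thickness × cos δ = 32 × cos 26.52° = 28.6 ft.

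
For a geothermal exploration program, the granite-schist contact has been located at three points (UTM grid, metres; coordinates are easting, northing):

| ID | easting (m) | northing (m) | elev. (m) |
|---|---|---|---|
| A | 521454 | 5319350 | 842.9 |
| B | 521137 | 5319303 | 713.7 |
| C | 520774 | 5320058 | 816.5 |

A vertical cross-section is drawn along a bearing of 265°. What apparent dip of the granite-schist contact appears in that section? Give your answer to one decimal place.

21.2°

Let the plane be z = a·easting + b·northing + c.
B−A: −317a − 47b = −129.2;  C−A: −680a + 708b = −26.4.
Solving gives a = 0.36161, b = 0.31002.
Unit vector along 265° is (sin 265°, cos 265°) = (-0.9962, -0.0872).
Slope in that direction = a·(-0.9962) + b·(-0.0872) = −0.38725.
Apparent dip = arctan|0.38725| = 21.2° (true dip is 25.5°, so apparent ≤ true as expected).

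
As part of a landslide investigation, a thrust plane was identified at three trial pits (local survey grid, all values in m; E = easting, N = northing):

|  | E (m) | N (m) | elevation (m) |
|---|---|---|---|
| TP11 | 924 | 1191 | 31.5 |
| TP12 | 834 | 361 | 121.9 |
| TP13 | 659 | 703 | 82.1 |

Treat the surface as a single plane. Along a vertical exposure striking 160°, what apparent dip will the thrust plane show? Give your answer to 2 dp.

6.15°

Two edge vectors: TP11→TP12 = (-90, -830, 90.4), TP11→TP13 = (-265, -488, 50.6).
Normal n = (TP11→TP12) × (TP11→TP13) = (2117.2, -19402, -176030).
So ∂z/∂E = −n_x/n_z = 0.01203 and ∂z/∂N = −n_y/n_z = −0.11022.
Unit vector along 160° is (sin 160°, cos 160°) = (0.3420, -0.9397).
Slope in that direction = a·(0.3420) + b·(-0.9397) = 0.10769.
Apparent dip = arctan|0.10769| = 6.15° (true dip is 6.3°, so apparent ≤ true as expected).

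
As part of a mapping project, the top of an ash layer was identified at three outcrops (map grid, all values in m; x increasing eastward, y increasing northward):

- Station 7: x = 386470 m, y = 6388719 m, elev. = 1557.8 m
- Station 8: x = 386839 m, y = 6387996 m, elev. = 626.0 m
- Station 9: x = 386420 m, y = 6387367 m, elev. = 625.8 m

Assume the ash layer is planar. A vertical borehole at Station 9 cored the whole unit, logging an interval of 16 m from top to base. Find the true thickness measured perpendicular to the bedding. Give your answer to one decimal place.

9.7 m

Let the plane be z = a·x + b·y + c.
Station 8−Station 7: 369a − 723b = −931.8;  Station 9−Station 7: −50a − 1352b = −932.
Solving gives a = −1.09517, b = 0.72985.
|∇z| = √(a²+b²) = 1.31609, so dip δ = arctan(1.31609) = 52.77°.
True thickness = vertical thickness × cos δ = 16 × cos 52.77° = 9.7 m.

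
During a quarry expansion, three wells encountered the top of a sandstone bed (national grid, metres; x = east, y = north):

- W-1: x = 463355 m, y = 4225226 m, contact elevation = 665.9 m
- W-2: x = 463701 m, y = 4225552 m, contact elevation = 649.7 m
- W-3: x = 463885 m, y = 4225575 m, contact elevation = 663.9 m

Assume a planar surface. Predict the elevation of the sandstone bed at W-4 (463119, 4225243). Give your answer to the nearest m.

641 m

Two edge vectors: W-1→W-2 = (346, 326, -16.2), W-1→W-3 = (530, 349, -2).
Normal n = (W-1→W-2) × (W-1→W-3) = (5001.8, -7894, -52026).
So ∂z/∂x = −n_x/n_z = 0.09614039 and ∂z/∂y = −n_y/n_z = −0.15173183.
Intercept c from W-1: 665.9 − 44547.13 + 641101.26 = 597220.03.
At (463119, 4225243): z = 44524.4 − 641103.8 + 597220.03 = 640.6 m.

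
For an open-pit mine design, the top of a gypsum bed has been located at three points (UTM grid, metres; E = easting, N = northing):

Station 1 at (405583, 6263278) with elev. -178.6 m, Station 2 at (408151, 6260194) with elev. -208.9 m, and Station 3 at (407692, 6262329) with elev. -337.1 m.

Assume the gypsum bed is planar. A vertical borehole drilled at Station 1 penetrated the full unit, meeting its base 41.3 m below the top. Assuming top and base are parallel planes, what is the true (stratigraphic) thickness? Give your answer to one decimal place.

40.9 m

Two edge vectors: Station 1→Station 2 = (2568, -3084, -30.3), Station 1→Station 3 = (2109, -949, -158.5).
Normal n = (Station 1→Station 2) × (Station 1→Station 3) = (460059.3, 343125.3, 4067124).
So ∂z/∂E = −n_x/n_z = −0.11312 and ∂z/∂N = −n_y/n_z = −0.08437.
|∇z| = √(a²+b²) = 0.14111, so dip δ = arctan(0.14111) = 8.03°.
True thickness = vertical thickness × cos δ = 41.3 × cos 8.03° = 40.9 m.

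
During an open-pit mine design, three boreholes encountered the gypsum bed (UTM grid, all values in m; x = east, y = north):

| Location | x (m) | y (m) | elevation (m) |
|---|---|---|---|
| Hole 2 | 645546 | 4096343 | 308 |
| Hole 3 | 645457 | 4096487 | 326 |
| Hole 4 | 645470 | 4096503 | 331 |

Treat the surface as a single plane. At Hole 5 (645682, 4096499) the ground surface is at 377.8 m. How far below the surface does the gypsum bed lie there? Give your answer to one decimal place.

Two edge vectors: Hole 2→Hole 3 = (-89, 144, 18), Hole 2→Hole 4 = (-76, 160, 23).
Normal n = (Hole 2→Hole 3) × (Hole 2→Hole 4) = (432, 679, -3296).
So ∂z/∂x = −n_x/n_z = 0.131067961 and ∂z/∂y = −n_y/n_z = 0.206007282.
Intercept c from Hole 2: 308 − 84610.40 − 843876.49 = −928178.88.
At (645682, 4096499): z_contact = 84628.22 + 843908.62 − 928178.88 = 357.96 m.
Depth below ground = 377.8 − 357.96 = 19.8 m.

19.8 m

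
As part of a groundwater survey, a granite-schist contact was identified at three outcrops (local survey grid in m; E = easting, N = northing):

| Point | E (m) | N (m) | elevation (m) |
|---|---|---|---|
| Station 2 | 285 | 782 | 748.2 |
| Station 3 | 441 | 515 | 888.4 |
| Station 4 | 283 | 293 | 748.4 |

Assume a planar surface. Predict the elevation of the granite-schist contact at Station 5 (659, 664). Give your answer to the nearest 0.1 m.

Let the plane be z = a·E + b·N + c.
Station 3−Station 2: 156a − 267b = 140.2;  Station 4−Station 2: −2a − 489b = 0.2.
Solving gives a = 0.89178, b = −0.00406.
Then c = 748.2 − a·285 − b·782 = 497.22.
At (659, 664): z = 587.7 − 2.7 + 497.22 = 1082.2 m.

1082.2 m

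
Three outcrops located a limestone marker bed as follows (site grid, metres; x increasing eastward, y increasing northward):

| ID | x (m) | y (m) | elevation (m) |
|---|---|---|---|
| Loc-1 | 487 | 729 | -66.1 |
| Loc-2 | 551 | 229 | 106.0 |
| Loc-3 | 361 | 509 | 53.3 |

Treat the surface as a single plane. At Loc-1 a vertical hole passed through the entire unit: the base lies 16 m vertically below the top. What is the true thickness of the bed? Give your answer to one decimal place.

Let the plane be z = a·x + b·y + c.
Loc-2−Loc-1: 64a − 500b = 172.1;  Loc-3−Loc-1: −126a − 220b = 119.4.
Solving gives a = −0.28332, b = −0.38046.
|∇z| = √(a²+b²) = 0.47436, so dip δ = arctan(0.47436) = 25.38°.
True thickness = vertical thickness × cos δ = 16 × cos 25.38° = 14.5 m.

14.5 m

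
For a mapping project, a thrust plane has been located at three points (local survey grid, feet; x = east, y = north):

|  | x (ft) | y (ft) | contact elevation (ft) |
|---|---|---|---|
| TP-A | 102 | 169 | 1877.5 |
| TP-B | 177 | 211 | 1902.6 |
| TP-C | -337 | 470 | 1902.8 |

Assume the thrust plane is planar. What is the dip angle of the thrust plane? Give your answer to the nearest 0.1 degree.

Two edge vectors: TP-A→TP-B = (75, 42, 25.1), TP-A→TP-C = (-439, 301, 25.3).
Normal n = (TP-A→TP-B) × (TP-A→TP-C) = (-6492.5, -12916.4, 41013).
So ∂z/∂x = −n_x/n_z = 0.15830 and ∂z/∂y = −n_y/n_z = 0.31493.
Gradient magnitude |∇z| = √(a² + b²) = √(0.02506 + 0.09918) = 0.35248.
True dip = arctan(0.35248) = 19.4°, dipping toward SSW (azimuth ≈ 207°).

19.4°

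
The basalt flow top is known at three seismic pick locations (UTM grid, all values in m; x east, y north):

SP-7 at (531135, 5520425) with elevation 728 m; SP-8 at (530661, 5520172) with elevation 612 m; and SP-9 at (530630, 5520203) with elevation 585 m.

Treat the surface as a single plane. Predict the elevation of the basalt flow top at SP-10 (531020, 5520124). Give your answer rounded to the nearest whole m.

798 m

Two edge vectors: SP-7→SP-8 = (-474, -253, -116), SP-7→SP-9 = (-505, -222, -143).
Normal n = (SP-7→SP-8) × (SP-7→SP-9) = (10427, -9202, -22537).
So ∂z/∂x = −n_x/n_z = 0.46266140 and ∂z/∂y = −n_y/n_z = −0.40830634.
Intercept c from SP-7: 728 − 245735.66 + 2254024.53 = 2009016.87.
At (531020, 5520124): z = 245682.5 − 2253901.6 + 2009016.87 = 797.7 m.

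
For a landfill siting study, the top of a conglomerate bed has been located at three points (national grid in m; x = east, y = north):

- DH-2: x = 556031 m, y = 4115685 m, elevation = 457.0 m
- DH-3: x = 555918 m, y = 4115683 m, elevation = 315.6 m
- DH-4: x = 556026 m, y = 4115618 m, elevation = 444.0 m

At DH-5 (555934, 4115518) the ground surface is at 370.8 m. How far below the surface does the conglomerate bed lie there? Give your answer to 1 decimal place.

51.8 m

Two edge vectors: DH-2→DH-3 = (-113, -2, -141.4), DH-2→DH-4 = (-5, -67, -13).
Normal n = (DH-2→DH-3) × (DH-2→DH-4) = (-9447.8, -762, 7561).
So ∂z/∂x = −n_x/n_z = 1.249543711 and ∂z/∂y = −n_y/n_z = 0.100780320.
Intercept c from DH-2: 457 − 694785.04 − 414780.05 = −1109108.09.
At (555934, 4115518): z_contact = 694663.83 + 414763.22 − 1109108.09 = 318.96 m.
Depth below ground = 370.8 − 318.96 = 51.8 m.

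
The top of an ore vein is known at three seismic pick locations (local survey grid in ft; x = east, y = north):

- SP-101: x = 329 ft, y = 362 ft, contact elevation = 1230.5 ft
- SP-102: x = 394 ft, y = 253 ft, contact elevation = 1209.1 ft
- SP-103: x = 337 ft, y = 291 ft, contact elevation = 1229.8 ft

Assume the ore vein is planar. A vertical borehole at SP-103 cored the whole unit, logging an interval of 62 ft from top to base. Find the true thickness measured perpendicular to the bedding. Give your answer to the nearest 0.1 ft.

57.8 ft

Two edge vectors: SP-101→SP-102 = (65, -109, -21.4), SP-101→SP-103 = (8, -71, -0.7).
Normal n = (SP-101→SP-102) × (SP-101→SP-103) = (-1443.1, -125.7, -3743).
So ∂z/∂x = −n_x/n_z = −0.38555 and ∂z/∂y = −n_y/n_z = −0.03358.
|∇z| = √(a²+b²) = 0.38701, so dip δ = arctan(0.38701) = 21.16°.
True thickness = vertical thickness × cos δ = 62 × cos 21.16° = 57.8 ft.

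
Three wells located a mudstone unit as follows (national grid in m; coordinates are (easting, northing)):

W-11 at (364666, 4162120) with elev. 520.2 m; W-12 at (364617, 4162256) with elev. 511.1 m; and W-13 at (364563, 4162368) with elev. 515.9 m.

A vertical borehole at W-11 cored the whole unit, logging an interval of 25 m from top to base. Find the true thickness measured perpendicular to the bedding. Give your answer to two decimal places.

Let the plane be z = a·E + b·N + c.
W-12−W-11: −49a + 136b = −9.1;  W-13−W-11: −103a + 248b = −4.3.
Solving gives a = −0.90086, b = −0.39149.
|∇z| = √(a²+b²) = 0.98225, so dip δ = arctan(0.98225) = 44.49°.
True thickness = vertical thickness × cos δ = 25 × cos 44.49° = 17.84 m.

17.84 m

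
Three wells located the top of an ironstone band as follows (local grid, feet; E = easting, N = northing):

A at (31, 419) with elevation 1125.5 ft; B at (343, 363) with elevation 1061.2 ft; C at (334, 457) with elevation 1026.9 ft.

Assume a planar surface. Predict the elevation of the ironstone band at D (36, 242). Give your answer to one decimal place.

Let the plane be z = a·E + b·N + c.
B−A: 312a − 56b = −64.3;  C−A: 303a + 38b = −98.6.
Solving gives a = −0.27633, b = −0.39135.
Then c = 1125.5 − a·31 − b·419 = 1298.04.
At (36, 242): z = −9.9 − 94.7 + 1298.04 = 1193.4 ft.

1193.4 ft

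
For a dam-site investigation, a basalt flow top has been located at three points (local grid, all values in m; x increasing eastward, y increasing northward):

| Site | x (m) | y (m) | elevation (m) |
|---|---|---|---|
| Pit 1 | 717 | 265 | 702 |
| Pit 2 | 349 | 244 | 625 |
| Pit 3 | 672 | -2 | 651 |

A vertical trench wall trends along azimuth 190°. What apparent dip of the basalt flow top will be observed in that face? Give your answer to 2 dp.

Let the plane be z = a·x + b·y + c.
Pit 2−Pit 1: −368a − 21b = −77;  Pit 3−Pit 1: −45a − 267b = −51.
Solving gives a = 0.20027, b = 0.15726.
Unit vector along 190° is (sin 190°, cos 190°) = (-0.1736, -0.9848).
Slope in that direction = a·(-0.1736) + b·(-0.9848) = −0.18965.
Apparent dip = arctan|0.18965| = 10.74° (true dip is 14.3°, so apparent ≤ true as expected).

10.74°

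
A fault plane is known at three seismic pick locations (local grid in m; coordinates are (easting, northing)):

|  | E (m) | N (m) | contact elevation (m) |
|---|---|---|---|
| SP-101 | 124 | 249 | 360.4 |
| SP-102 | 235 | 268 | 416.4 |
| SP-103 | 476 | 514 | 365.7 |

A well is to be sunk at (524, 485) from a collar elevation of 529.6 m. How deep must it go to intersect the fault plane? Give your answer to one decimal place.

Let the plane be z = a·E + b·N + c.
SP-102−SP-101: 111a + 19b = 56;  SP-103−SP-101: 352a + 265b = 5.3.
Solving gives a = 0.64854, b = −0.84145.
Then c = 360.4 − a·124 − b·249 = 489.50.
At (524, 485): z_contact = 339.83 − 408.10 + 489.50 = 421.23 m.
Depth below ground = 529.6 − 421.23 = 108.4 m.

108.4 m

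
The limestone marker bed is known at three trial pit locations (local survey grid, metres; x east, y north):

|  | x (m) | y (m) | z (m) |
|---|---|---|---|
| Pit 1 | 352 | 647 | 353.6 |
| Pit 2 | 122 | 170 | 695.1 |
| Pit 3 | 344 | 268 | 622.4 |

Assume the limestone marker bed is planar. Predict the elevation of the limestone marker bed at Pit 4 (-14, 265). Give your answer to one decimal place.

629.7 m

Two edge vectors: Pit 1→Pit 2 = (-230, -477, 341.5), Pit 1→Pit 3 = (-8, -379, 268.8).
Normal n = (Pit 1→Pit 2) × (Pit 1→Pit 3) = (1210.9, 59092, 83354).
So ∂z/∂x = −n_x/n_z = −0.01453 and ∂z/∂y = −n_y/n_z = −0.70893.
Intercept c from Pit 1: 353.6 + 5.11 + 458.68 = 817.39.
At (-14, 265): z = 0.2 − 187.9 + 817.39 = 629.7 m.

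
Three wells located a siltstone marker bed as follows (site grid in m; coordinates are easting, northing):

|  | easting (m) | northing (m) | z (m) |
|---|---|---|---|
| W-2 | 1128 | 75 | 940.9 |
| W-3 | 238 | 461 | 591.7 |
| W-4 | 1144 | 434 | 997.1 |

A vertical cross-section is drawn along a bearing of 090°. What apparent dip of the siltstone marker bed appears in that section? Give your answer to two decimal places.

Let the plane be z = a·easting + b·northing + c.
W-3−W-2: −890a + 386b = −349.2;  W-4−W-2: 16a + 359b = 56.2.
Solving gives a = 0.45153, b = 0.13642.
Unit vector along 090° is (sin 90°, cos 90°) = (1.0000, 0.0000).
Slope in that direction = a·(1.0000) + b·(0.0000) = 0.45153.
Apparent dip = arctan|0.45153| = 24.30° (true dip is 25.3°, so apparent ≤ true as expected).

24.30°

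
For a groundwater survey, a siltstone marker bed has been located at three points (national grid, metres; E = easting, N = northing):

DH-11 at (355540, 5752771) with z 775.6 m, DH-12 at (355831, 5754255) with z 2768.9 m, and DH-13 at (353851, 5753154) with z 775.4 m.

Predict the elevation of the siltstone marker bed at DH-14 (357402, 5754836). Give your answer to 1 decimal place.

Let the plane be z = a·E + b·N + c.
DH-12−DH-11: 291a + 1484b = 1993.3;  DH-13−DH-11: −1689a + 383b = −0.2.
Solving gives a = 0.291730868, b = 1.285988084.
Then c = 775.6 − a·355540 − b·5752771 = −7500941.35.
At (357402, 5754836): z = 104265.2 + 7400650.5 − 7500941.35 = 3974.4 m.

3974.4 m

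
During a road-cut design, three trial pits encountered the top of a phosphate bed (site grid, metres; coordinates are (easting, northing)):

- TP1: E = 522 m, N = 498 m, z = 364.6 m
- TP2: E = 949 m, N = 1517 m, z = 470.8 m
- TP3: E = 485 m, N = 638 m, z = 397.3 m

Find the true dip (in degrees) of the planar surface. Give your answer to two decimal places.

14.77°

Let the plane be z = a·E + b·N + c.
TP2−TP1: 427a + 1019b = 106.2;  TP3−TP1: −37a + 140b = 32.7.
Solving gives a = −0.18930, b = 0.18354.
Gradient magnitude |∇z| = √(a² + b²) = √(0.03583 + 0.03369) = 0.26367.
True dip = arctan(0.26367) = 14.77°, dipping toward SE (azimuth ≈ 134°).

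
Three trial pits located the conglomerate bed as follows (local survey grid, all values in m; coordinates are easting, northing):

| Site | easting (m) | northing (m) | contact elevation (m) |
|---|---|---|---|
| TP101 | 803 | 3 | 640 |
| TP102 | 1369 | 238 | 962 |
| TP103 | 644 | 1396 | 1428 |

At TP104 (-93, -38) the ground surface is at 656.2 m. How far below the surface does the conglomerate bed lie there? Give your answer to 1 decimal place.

Let the plane be z = a·easting + b·northing + c.
TP102−TP101: 566a + 235b = 322;  TP103−TP101: −159a + 1393b = 788.
Solving gives a = 0.318921, b = 0.602088.
Then c = 640 − a·803 − b·3 = 382.10.
At (-93, -38): z_contact = −29.66 − 22.88 + 382.10 = 329.56 m.
Depth below ground = 656.2 − 329.56 = 326.6 m.

326.6 m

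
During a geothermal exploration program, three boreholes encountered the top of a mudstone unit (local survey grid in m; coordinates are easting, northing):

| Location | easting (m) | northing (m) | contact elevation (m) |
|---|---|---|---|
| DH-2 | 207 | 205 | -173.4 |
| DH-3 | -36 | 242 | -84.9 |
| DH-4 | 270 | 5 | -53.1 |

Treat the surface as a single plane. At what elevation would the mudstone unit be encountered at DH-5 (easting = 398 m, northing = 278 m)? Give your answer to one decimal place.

-319.8 m

Let the plane be z = a·easting + b·northing + c.
DH-3−DH-2: −243a + 37b = 88.5;  DH-4−DH-2: 63a − 200b = 120.3.
Solving gives a = −0.47875, b = −0.75230.
Then c = -173.4 − a·207 − b·205 = 79.92.
At (398, 278): z = −190.5 − 209.1 + 79.92 = -319.8 m.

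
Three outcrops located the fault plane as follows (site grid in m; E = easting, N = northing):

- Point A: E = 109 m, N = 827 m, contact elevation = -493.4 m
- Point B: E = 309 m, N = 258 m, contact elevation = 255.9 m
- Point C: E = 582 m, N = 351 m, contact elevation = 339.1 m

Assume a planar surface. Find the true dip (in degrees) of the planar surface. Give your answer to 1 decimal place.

51.8°

Let the plane be z = a·E + b·N + c.
Point B−Point A: 200a − 569b = 749.3;  Point C−Point A: 473a − 476b = 832.5.
Solving gives a = 0.67281, b = −1.08038.
Gradient magnitude |∇z| = √(a² + b²) = √(0.45267 + 1.16723) = 1.27275.
True dip = arctan(1.27275) = 51.8°, dipping toward NNW (azimuth ≈ 328°).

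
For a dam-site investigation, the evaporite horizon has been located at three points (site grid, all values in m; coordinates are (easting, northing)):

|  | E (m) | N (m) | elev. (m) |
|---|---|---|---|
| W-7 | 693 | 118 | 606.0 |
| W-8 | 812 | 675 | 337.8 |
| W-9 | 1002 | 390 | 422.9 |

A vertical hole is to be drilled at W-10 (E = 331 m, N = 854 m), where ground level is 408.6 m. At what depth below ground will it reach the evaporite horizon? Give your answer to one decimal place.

49.1 m

Let the plane be z = a·E + b·N + c.
W-8−W-7: 119a + 557b = −268.2;  W-9−W-7: 309a + 272b = −183.1.
Solving gives a = −0.207781, b = −0.437117.
Then c = 606 − a·693 − b·118 = 801.57.
At (331, 854): z_contact = −68.78 − 373.30 + 801.57 = 359.50 m.
Depth below ground = 408.6 − 359.50 = 49.1 m.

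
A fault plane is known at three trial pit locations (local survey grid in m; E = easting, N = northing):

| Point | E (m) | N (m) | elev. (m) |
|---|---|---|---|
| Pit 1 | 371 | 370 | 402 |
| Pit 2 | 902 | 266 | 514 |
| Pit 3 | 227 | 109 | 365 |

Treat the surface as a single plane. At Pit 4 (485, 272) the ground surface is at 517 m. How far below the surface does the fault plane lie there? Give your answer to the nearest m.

93 m

Two edge vectors: Pit 1→Pit 2 = (531, -104, 112), Pit 1→Pit 3 = (-144, -261, -37).
Normal n = (Pit 1→Pit 2) × (Pit 1→Pit 3) = (33080, 3519, -153567).
So ∂z/∂E = −n_x/n_z = 0.21541 and ∂z/∂N = −n_y/n_z = 0.02292.
Intercept c from Pit 1: 402 − 79.92 − 8.48 = 313.60.
At (485, 272): z_contact = 104.5 + 6.2 + 313.60 = 424.3 m.
Depth below ground = 517 − 424.3 = 93 m.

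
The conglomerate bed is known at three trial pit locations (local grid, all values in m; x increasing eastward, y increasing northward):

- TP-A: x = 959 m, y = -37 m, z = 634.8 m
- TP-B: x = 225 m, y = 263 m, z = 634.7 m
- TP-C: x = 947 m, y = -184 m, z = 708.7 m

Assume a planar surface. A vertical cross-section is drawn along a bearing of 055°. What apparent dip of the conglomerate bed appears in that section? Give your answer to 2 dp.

Two edge vectors: TP-A→TP-B = (-734, 300, -0.1), TP-A→TP-C = (-12, -147, 73.9).
Normal n = (TP-A→TP-B) × (TP-A→TP-C) = (22155.3, 54243.8, 111498).
So ∂z/∂x = −n_x/n_z = −0.19871 and ∂z/∂y = −n_y/n_z = −0.48650.
Unit vector along 055° is (sin 55°, cos 55°) = (0.8192, 0.5736).
Slope in that direction = a·(0.8192) + b·(0.5736) = −0.44182.
Apparent dip = arctan|0.44182| = 23.84° (true dip is 27.7°, so apparent ≤ true as expected).

23.84°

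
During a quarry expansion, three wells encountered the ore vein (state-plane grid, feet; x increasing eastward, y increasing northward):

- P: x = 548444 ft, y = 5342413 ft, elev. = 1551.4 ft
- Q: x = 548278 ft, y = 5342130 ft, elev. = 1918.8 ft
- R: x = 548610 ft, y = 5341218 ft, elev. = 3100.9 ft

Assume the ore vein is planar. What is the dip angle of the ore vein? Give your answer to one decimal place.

52.4°

Two edge vectors: P→Q = (-166, -283, 367.4), P→R = (166, -1195, 1549.5).
Normal n = (P→Q) × (P→R) = (534.5, 318205.4, 245348).
So ∂z/∂x = −n_x/n_z = −0.00218 and ∂z/∂y = −n_y/n_z = −1.29696.
Gradient magnitude |∇z| = √(a² + b²) = √(0.00000 + 1.68209) = 1.29696.
True dip = arctan(1.29696) = 52.4°, dipping toward N (azimuth ≈ 000°).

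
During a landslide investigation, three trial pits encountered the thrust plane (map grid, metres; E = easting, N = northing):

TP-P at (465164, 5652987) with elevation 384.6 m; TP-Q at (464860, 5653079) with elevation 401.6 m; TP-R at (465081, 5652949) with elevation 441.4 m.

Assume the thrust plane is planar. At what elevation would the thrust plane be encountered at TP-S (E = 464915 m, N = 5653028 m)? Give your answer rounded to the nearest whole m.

Let the plane be z = a·E + b·N + c.
TP-Q−TP-P: −304a + 92b = 17;  TP-R−TP-P: −83a − 38b = 56.8.
Solving gives a = −0.30600375, b = −0.82636023.
Then c = 384.6 − a·465164 − b·5652987 = 4814130.14.
At (464915, 5653028): z = −142265.7 − 4671437.5 + 4814130.14 = 426.9 m.

427 m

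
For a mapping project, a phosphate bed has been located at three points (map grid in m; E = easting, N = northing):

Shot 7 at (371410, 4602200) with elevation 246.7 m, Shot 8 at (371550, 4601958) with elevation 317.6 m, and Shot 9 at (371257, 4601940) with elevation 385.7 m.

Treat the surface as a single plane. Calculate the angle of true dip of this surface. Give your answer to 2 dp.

Let the plane be z = a·E + b·N + c.
Shot 8−Shot 7: 140a − 242b = 70.9;  Shot 9−Shot 7: −153a − 260b = 139.
Solving gives a = −0.20707, b = −0.41277.
Gradient magnitude |∇z| = √(a² + b²) = √(0.04288 + 0.17038) = 0.46179.
True dip = arctan(0.46179) = 24.79°, dipping toward NNE (azimuth ≈ 027°).

24.79°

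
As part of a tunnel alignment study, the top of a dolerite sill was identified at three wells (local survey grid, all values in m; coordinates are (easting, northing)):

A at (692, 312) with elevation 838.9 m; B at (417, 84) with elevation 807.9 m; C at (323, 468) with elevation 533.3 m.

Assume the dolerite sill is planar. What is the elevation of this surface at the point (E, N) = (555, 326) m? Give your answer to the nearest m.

751 m

Two edge vectors: A→B = (-275, -228, -31), A→C = (-369, 156, -305.6).
Normal n = (A→B) × (A→C) = (74512.8, -72601, -127032).
So ∂z/∂E = −n_x/n_z = 0.58657 and ∂z/∂N = −n_y/n_z = −0.57152.
Intercept c from A: 838.9 − 405.90 + 178.31 = 611.31.
At (555, 326): z = 325.5 − 186.3 + 611.31 = 750.5 m.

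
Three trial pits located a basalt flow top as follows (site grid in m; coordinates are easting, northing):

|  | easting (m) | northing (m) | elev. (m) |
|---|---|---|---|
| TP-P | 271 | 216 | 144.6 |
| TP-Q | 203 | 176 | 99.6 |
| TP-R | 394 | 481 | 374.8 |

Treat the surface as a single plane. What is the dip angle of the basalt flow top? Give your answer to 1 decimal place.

Let the plane be z = a·easting + b·northing + c.
TP-Q−TP-P: −68a − 40b = −45;  TP-R−TP-P: 123a + 265b = 230.2.
Solving gives a = 0.20740, b = 0.77241.
Gradient magnitude |∇z| = √(a² + b²) = √(0.04302 + 0.59662) = 0.79977.
True dip = arctan(0.79977) = 38.7°, dipping toward SSW (azimuth ≈ 195°).

38.7°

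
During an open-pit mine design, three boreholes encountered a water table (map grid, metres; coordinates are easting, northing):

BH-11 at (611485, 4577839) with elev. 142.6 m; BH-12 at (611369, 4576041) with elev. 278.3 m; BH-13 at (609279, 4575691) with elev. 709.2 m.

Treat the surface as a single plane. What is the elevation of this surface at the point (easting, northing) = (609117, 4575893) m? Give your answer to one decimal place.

728.2 m

Two edge vectors: BH-11→BH-12 = (-116, -1798, 135.7), BH-11→BH-13 = (-2206, -2148, 566.6).
Normal n = (BH-11→BH-12) × (BH-11→BH-13) = (-727263.2, -233628.6, -3717220).
So ∂z/∂easting = −n_x/n_z = −0.195647070 and ∂z/∂northing = −n_y/n_z = −0.062850356.
Intercept c from BH-11: 142.6 + 119635.25 + 287718.81 = 407496.66.
At (609117, 4575893): z = −119172.0 − 287596.5 + 407496.66 = 728.2 m.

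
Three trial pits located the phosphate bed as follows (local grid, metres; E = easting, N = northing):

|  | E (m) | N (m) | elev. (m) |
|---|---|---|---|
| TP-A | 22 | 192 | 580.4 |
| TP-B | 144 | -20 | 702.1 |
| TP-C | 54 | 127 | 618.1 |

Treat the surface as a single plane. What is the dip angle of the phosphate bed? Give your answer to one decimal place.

31.8°

Let the plane be z = a·E + b·N + c.
TP-B−TP-A: 122a − 212b = 121.7;  TP-C−TP-A: 32a − 65b = 37.7.
Solving gives a = −0.07147, b = −0.61518.
Gradient magnitude |∇z| = √(a² + b²) = √(0.00511 + 0.37845) = 0.61932.
True dip = arctan(0.61932) = 31.8°, dipping toward N (azimuth ≈ 007°).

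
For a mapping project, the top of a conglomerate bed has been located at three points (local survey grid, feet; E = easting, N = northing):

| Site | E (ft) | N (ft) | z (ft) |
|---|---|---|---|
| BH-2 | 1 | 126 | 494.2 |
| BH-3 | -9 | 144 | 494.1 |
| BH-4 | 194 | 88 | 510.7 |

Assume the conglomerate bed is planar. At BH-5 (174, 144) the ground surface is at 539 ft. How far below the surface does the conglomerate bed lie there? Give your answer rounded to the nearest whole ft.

28 ft

Let the plane be z = a·E + b·N + c.
BH-3−BH-2: −10a + 18b = −0.1;  BH-4−BH-2: 193a − 38b = 16.5.
Solving gives a = 0.09476, b = 0.04709.
Then c = 494.2 − a·1 − b·126 = 488.17.
At (174, 144): z_contact = 16.5 + 6.8 + 488.17 = 511.4 ft.
Depth below ground = 539 − 511.4 = 28 ft.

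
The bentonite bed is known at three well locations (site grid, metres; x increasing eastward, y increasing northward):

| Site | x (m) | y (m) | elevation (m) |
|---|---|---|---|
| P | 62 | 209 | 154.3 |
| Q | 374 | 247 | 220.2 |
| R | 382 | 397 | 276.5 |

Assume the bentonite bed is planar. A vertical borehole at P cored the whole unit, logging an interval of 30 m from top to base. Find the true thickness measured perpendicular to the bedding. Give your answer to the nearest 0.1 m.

27.8 m

Two edge vectors: P→Q = (312, 38, 65.9), P→R = (320, 188, 122.2).
Normal n = (P→Q) × (P→R) = (-7745.6, -17038.4, 46496).
So ∂z/∂x = −n_x/n_z = 0.16659 and ∂z/∂y = −n_y/n_z = 0.36645.
|∇z| = √(a²+b²) = 0.40254, so dip δ = arctan(0.40254) = 21.93°.
True thickness = vertical thickness × cos δ = 30 × cos 21.93° = 27.8 m.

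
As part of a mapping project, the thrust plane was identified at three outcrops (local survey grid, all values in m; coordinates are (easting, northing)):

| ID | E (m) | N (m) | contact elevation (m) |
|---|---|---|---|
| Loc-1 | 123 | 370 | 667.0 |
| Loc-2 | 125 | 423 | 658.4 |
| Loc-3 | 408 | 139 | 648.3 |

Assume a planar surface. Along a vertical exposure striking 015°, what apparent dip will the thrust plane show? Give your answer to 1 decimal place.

Let the plane be z = a·E + b·N + c.
Loc-2−Loc-1: 2a + 53b = −8.6;  Loc-3−Loc-1: 285a − 231b = −18.7.
Solving gives a = −0.19128, b = −0.15505.
Unit vector along 015° is (sin 15°, cos 15°) = (0.2588, 0.9659).
Slope in that direction = a·(0.2588) + b·(0.9659) = −0.19927.
Apparent dip = arctan|0.19927| = 11.3° (true dip is 13.8°, so apparent ≤ true as expected).

11.3°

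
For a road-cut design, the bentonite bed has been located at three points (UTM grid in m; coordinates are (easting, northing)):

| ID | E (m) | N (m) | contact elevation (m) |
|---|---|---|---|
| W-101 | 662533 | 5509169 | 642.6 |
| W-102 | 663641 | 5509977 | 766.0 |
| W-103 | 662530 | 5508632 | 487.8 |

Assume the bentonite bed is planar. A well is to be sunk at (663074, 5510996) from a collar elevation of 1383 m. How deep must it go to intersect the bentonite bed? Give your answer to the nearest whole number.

Let the plane be z = a·E + b·N + c.
W-102−W-101: 1108a + 808b = 123.4;  W-103−W-101: −3a − 537b = −154.8.
Solving gives a = −0.09924971, b = 0.28882262.
Then c = 642.6 − a·662533 − b·5509169 = −1524773.84.
At (663074, 5510996): z_contact = −65809.9 + 1591700.3 − 1524773.84 = 1116.6 m.
Depth below ground = 1383 − 1116.6 = 266 m.

266 m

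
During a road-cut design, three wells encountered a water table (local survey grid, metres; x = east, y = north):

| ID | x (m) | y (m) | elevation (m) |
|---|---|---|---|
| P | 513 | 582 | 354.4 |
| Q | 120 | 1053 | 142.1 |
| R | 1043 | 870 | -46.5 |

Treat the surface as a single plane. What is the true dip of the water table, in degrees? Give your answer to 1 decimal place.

Two edge vectors: P→Q = (-393, 471, -212.3), P→R = (530, 288, -400.9).
Normal n = (P→Q) × (P→R) = (-127681.5, -270072.7, -362814).
So ∂z/∂x = −n_x/n_z = −0.35192 and ∂z/∂y = −n_y/n_z = −0.74438.
Gradient magnitude |∇z| = √(a² + b²) = √(0.12385 + 0.55411) = 0.82338.
True dip = arctan(0.82338) = 39.5°, dipping toward NNE (azimuth ≈ 025°).

39.5°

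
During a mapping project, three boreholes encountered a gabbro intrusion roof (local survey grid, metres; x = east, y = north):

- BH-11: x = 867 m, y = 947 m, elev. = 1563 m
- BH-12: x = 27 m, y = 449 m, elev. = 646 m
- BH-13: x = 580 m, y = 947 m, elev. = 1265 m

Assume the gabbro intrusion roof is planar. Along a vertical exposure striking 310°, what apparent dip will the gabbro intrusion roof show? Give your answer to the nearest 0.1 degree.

36.4°

Let the plane be z = a·x + b·y + c.
BH-12−BH-11: −840a − 498b = −917;  BH-13−BH-11: −287a + 0b = −298.
Solving gives a = 1.03833, b = 0.08997.
Unit vector along 310° is (sin 310°, cos 310°) = (-0.7660, 0.6428).
Slope in that direction = a·(-0.7660) + b·(0.6428) = −0.73757.
Apparent dip = arctan|0.73757| = 36.4° (true dip is 46.2°, so apparent ≤ true as expected).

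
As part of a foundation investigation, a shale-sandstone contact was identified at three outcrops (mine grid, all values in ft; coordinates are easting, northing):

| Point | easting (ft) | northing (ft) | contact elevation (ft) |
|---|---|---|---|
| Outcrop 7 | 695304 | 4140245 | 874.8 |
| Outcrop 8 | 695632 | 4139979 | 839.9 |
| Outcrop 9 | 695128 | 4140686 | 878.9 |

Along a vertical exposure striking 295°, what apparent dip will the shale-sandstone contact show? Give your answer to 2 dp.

6.38°

Let the plane be z = a·easting + b·northing + c.
Outcrop 8−Outcrop 7: 328a − 266b = −34.9;  Outcrop 9−Outcrop 7: −176a + 441b = 4.1.
Solving gives a = −0.14617, b = −0.04904.
Unit vector along 295° is (sin 295°, cos 295°) = (-0.9063, 0.4226).
Slope in that direction = a·(-0.9063) + b·(0.4226) = 0.11175.
Apparent dip = arctan|0.11175| = 6.38° (true dip is 8.8°, so apparent ≤ true as expected).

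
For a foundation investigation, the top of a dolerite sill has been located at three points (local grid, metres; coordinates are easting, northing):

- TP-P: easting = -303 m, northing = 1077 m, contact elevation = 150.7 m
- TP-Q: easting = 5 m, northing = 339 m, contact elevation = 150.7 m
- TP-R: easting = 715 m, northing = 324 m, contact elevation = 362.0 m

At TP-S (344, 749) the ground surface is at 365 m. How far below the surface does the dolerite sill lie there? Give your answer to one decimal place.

Two edge vectors: TP-P→TP-Q = (308, -738, 0), TP-P→TP-R = (1018, -753, 211.3).
Normal n = (TP-P→TP-Q) × (TP-P→TP-R) = (-155939.4, -65080.4, 519360).
So ∂z/∂easting = −n_x/n_z = 0.300253 and ∂z/∂northing = −n_y/n_z = 0.125309.
Intercept c from TP-P: 150.7 + 90.98 − 134.96 = 106.72.
At (344, 749): z_contact = 103.29 + 93.86 + 106.72 = 303.86 m.
Depth below ground = 365 − 303.86 = 61.1 m.

61.1 m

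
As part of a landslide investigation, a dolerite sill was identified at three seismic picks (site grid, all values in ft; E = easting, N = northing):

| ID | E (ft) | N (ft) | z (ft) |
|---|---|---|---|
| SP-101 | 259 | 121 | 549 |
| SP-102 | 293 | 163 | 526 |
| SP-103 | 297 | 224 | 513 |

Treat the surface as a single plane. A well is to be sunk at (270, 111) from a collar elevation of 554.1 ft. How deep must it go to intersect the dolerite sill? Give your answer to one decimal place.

8.2 ft

Let the plane be z = a·E + b·N + c.
SP-102−SP-101: 34a + 42b = −23;  SP-103−SP-101: 38a + 103b = −36.
Solving gives a = −0.44963, b = −0.18363.
Then c = 549 − a·259 − b·121 = 687.67.
At (270, 111): z_contact = −121.40 − 20.38 + 687.67 = 545.89 ft.
Depth below ground = 554.1 − 545.89 = 8.2 ft.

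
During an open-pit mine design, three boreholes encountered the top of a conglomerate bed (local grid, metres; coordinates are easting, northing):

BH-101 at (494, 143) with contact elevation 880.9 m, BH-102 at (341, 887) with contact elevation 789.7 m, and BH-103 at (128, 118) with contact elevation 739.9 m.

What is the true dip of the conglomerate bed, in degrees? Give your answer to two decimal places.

Let the plane be z = a·easting + b·northing + c.
BH-102−BH-101: −153a + 744b = −91.2;  BH-103−BH-101: −366a − 25b = −141.
Solving gives a = 0.38817, b = −0.04276.
Gradient magnitude |∇z| = √(a² + b²) = √(0.15067 + 0.00183) = 0.39051.
True dip = arctan(0.39051) = 21.33°, dipping toward W (azimuth ≈ 276°).

21.33°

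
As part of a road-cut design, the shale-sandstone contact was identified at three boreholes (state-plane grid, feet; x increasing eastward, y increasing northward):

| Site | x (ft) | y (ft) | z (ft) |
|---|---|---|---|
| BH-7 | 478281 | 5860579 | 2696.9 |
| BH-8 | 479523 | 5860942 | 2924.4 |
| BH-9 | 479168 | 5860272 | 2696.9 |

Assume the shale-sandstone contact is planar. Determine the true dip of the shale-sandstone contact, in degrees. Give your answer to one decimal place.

Two edge vectors: BH-7→BH-8 = (1242, 363, 227.5), BH-7→BH-9 = (887, -307, 0).
Normal n = (BH-7→BH-8) × (BH-7→BH-9) = (69842.5, 201792.5, -703275).
So ∂z/∂x = −n_x/n_z = 0.09931 and ∂z/∂y = −n_y/n_z = 0.28693.
Gradient magnitude |∇z| = √(a² + b²) = √(0.00986 + 0.08233) = 0.30363.
True dip = arctan(0.30363) = 16.9°, dipping toward SSW (azimuth ≈ 199°).

16.9°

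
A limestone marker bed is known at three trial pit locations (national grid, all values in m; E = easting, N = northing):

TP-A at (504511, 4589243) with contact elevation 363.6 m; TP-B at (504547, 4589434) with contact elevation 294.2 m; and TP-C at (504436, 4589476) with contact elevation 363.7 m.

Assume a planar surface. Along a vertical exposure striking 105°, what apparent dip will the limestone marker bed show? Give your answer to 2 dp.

Two edge vectors: TP-A→TP-B = (36, 191, -69.4), TP-A→TP-C = (-75, 233, 0.1).
Normal n = (TP-A→TP-B) × (TP-A→TP-C) = (16189.3, 5201.4, 22713).
So ∂z/∂E = −n_x/n_z = −0.71278 and ∂z/∂N = −n_y/n_z = −0.22901.
Unit vector along 105° is (sin 105°, cos 105°) = (0.9659, -0.2588).
Slope in that direction = a·(0.9659) + b·(-0.2588) = −0.62922.
Apparent dip = arctan|0.62922| = 32.18° (true dip is 36.8°, so apparent ≤ true as expected).

32.18°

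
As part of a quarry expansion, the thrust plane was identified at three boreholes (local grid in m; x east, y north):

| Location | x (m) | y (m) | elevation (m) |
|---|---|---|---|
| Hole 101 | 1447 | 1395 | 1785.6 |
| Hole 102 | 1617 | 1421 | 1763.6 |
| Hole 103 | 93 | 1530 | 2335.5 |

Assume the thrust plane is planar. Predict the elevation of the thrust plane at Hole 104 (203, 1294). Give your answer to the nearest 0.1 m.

Two edge vectors: Hole 101→Hole 102 = (170, 26, -22), Hole 101→Hole 103 = (-1354, 135, 549.9).
Normal n = (Hole 101→Hole 102) × (Hole 101→Hole 103) = (17267.4, -63695, 58154).
So ∂z/∂x = −n_x/n_z = −0.296925 and ∂z/∂y = −n_y/n_z = 1.095281.
Intercept c from Hole 101: 1785.6 + 429.65 − 1527.92 = 687.33.
At (203, 1294): z = −60.3 + 1417.3 + 687.33 = 2044.4 m.

2044.4 m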